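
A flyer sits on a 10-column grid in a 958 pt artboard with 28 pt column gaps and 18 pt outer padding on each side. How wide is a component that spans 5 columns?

447 pt

Take off 36 pt of margins, leaving 922 pt.
922 − 9·28 = 670; ÷10 gives c = 67 pt.
5 columns plus 4 column gaps: 335 + 112 = 447 pt.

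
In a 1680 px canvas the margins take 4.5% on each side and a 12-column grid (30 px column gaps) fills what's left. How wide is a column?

99.9 px

1680 × (1 − 2·4.5%) = 1680 × 91% = 1528.8 px for the columns.
12 columns + 11 column gaps: 12c + 11·30 = 1528.8.
12c = 1528.8 − 330 = 1198.8, so c = 99.9 px.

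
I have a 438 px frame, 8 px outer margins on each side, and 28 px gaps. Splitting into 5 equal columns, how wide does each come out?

62 px

Inside the margins: 438 − 16 = 422 px.
422 − 4·28 = 310; ÷5 gives c = 62 px.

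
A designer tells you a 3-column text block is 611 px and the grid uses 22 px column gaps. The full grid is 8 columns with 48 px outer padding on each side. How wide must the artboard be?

1762 px

Subtracting 2 column gaps of 22 leaves 567 for 3 columns, so c = 189 px.
Artboard = 2·48 + 8·189 + 7·22 = 96 + 1512 + 154 = 1762 px.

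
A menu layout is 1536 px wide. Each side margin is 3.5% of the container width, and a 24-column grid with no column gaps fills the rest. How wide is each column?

Margins: 3.5% × 1536 = 53.76 px each, so content = 1536 − 107.52 = 1428.48 px.
1428.48 / 24 = 59.52 px per column.

59.52 px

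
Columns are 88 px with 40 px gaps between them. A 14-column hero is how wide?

14-column span = 14·88 + 13·40 = 1752 px.

1752 px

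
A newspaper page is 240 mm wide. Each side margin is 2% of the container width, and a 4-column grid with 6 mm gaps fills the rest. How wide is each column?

53.1 mm

Margins: 2% × 240 = 4.8 mm each, so content = 240 − 9.6 = 230.4 mm.
Subtracting 3 gaps of 6 leaves 212.4 for 4 columns, so c = 53.1 mm.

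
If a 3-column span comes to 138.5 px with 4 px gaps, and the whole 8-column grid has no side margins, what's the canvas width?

376 px

Subtracting 2 gaps of 4 leaves 130.5 for 3 columns, so c = 43.5 px.
Summing: 348 + 28 = 376 px.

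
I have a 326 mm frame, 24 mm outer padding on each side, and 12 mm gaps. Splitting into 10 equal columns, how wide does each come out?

Inside the margins: 326 − 48 = 278 mm.
Subtracting 9 gaps of 12 leaves 170 for 10 columns, so c = 17 mm.

17 mm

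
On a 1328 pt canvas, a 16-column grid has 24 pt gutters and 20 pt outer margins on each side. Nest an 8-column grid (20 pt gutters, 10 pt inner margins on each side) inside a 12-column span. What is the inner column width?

Inside the margins: 1328 − 40 = 1288 pt.
1288 − 15·24 = 928; ÷16 gives c = 58 pt.
Span of 12: 12·58 + 11·24 = 696 + 264 = 960 pt.
Inner content = 960 − 2·10 = 940 pt.
940 − 7·20 = 800; ÷8 gives d = 100 pt.

100 pt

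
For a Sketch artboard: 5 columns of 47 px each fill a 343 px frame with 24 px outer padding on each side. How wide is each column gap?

15 px

Subtract both margins: 343 − 2·24 = 295 px.
5 columns take 5·47 = 235 px; remaining 60 splits into 4 column gaps.
g = 60 / 4 = 15 px.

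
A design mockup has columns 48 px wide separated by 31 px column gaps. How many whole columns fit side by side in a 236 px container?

Each extra column adds 48 + 31 = 79 px.
(236 + 31) / 79 = 3.38, so 3 columns fit.

3 columns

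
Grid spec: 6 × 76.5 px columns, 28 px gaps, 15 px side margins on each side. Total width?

Container = 2·15 + 6·76.5 + 5·28 = 30 + 459 + 140 = 629 px.

629 px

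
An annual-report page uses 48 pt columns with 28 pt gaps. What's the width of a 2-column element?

124 pt

2 columns plus 1 gap: 96 + 28 = 124 pt.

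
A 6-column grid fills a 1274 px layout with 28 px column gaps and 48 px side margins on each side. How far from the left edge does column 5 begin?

Content = 1274 − 2·48 = 1178 px.
Subtracting 5 column gaps of 28 leaves 1038 for 6 columns, so c = 173 px.
Each column+gutter stride is 201 px; 4 of them past the 48 px margin is 48 + 804 = 852 px.

852 px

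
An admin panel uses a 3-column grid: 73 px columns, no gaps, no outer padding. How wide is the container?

Container = 3·73 = 219 = 219 px.

219 px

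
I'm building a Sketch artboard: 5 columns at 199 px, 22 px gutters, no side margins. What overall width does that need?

Summing: 995 + 88 = 1083 px.

1083 px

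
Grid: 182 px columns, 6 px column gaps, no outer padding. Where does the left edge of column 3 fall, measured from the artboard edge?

Before column 3: 2 columns + 2 column gaps.
Offset = 2·(182 + 6) = 2·188 = 376 px.

376 px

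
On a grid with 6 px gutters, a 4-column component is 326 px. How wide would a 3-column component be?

4c + 3·6 = 326 → 4c = 308 → c = 77 px.
3-column span = 3·77 + 2·6 = 243 px.

243 px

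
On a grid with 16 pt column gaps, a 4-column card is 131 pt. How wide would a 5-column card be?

167.75 pt

4 columns + 3 column gaps: 4c + 3·16 = 131.
4c = 131 − 48 = 83, so c = 20.75 pt.
Span of 5: 5·20.75 + 4·16 = 103.75 + 64 = 167.75 pt.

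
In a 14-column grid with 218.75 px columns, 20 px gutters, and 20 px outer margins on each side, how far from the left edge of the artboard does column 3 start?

Before column 3: the margin + 2 columns + 2 gutters.
Offset = 20 + 2·(218.75 + 20) = 20 + 477.5 = 497.5 px.

497.5 px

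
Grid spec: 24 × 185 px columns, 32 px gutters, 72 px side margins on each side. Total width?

Total width: 2·72 + 24·185 + 23·32 = 5320 px.

5320 px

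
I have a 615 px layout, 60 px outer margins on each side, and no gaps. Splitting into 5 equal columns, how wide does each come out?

Subtract both margins: 615 − 2·60 = 495 px.
495 / 5 = 99 px per column.

99 px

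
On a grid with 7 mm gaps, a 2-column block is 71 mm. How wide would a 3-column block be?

110 mm

71 − 1·7 = 64; ÷2 gives c = 32 mm.
Span of 3: 3·32 + 2·7 = 96 + 14 = 110 mm.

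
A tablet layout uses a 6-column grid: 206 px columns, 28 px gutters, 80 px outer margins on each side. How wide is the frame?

1536 px

Adding margins, columns and gutters: 160 + 1236 + 140 = 1536 px.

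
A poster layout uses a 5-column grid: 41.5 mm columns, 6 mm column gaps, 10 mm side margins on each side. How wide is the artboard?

251.5 mm

Artboard = 2·10 + 5·41.5 + 4·6 = 20 + 207.5 + 24 = 251.5 mm.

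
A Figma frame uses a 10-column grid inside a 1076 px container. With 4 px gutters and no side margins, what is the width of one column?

1076 − 9·4 = 1040; ÷10 gives c = 104 px.

104 px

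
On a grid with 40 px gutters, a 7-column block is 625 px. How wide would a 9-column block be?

815 px

7 columns + 6 gutters: 7c + 6·40 = 625.
7c = 625 − 240 = 385, so c = 55 px.
9-column span = 9·55 + 8·40 = 815 px.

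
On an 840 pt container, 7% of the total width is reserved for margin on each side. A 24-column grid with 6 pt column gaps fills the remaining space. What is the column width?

Margins: 7% × 840 = 58.8 pt each, so content = 840 − 117.6 = 722.4 pt.
722.4 − 23·6 = 584.4; ÷24 gives c = 24.35 pt.

24.35 pt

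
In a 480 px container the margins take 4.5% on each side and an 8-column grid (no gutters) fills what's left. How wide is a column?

54.6 px

Margins: 4.5% × 480 = 21.6 px each, so content = 480 − 43.2 = 436.8 px.
436.8 / 8 = 54.6 px per column.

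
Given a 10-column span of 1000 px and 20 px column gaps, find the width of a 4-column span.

10c + 9·20 = 1000 → 10c = 820 → c = 82 px.
4 columns plus 3 column gaps: 328 + 60 = 388 px.

388 px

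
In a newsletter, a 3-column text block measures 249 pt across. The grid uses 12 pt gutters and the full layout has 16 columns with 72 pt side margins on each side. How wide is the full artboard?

3c + 2·12 = 249 → 3c = 225 → c = 75 pt.
Artboard = 2·72 + 16·75 + 15·12 = 144 + 1200 + 180 = 1524 pt.

1524 pt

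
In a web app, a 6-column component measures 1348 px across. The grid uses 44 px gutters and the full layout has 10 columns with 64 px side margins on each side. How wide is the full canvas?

2404 px

1348 − 5·44 = 1128; ÷6 gives c = 188 px.
Canvas = 2·64 + 10·188 + 9·44 = 128 + 1880 + 396 = 2404 px.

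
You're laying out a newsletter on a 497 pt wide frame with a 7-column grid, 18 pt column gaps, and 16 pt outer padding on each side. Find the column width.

Inside the margins: 497 − 32 = 465 pt.
Subtracting 6 column gaps of 18 leaves 357 for 7 columns, so c = 51 pt.

51 pt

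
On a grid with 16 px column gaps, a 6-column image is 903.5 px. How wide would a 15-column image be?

2282.75 px

Subtracting 5 column gaps of 16 leaves 823.5 for 6 columns, so c = 137.25 px.
15 columns plus 14 column gaps: 2058.75 + 224 = 2282.75 px.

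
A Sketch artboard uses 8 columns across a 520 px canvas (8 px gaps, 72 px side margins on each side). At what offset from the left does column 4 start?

Content = 520 − 2·72 = 376 px.
Subtracting 7 gaps of 8 leaves 320 for 8 columns, so c = 40 px.
Column 4 starts at margin + 3·(column + gutter) = 72 + 3·48 = 216 px.

216 px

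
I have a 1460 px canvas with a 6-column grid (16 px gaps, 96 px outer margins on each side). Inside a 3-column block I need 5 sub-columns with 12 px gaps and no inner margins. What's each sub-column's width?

115.6 px

Outer content = 1460 − 2·96 = 1268 px.
6 columns + 5 gaps: 6c + 5·16 = 1268.
6c = 1268 − 80 = 1188, so c = 198 px.
Span of 3: 3·198 + 2·16 = 594 + 32 = 626 px.
5 columns + 4 gaps: 5d + 4·12 = 626.
5d = 626 − 48 = 578, so d = 115.6 px.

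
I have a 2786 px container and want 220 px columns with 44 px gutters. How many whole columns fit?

10 columns: 10·220 + 9·44 = 2596 px ≤ 2786.
11 columns: 2860 px > 2786. So 10.

10 columns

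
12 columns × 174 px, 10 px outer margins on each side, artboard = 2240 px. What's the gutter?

Content width = 2240 − 2·10 = 2220 px.
12 columns take 12·174 = 2088 px; remaining 132 splits into 11 gutters.
g = 132 / 11 = 12 px.

12 px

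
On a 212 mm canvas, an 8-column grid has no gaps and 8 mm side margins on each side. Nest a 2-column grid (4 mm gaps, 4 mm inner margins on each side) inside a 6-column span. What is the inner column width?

67.5 mm

Outer content = 212 − 2·8 = 196 mm.
196 / 8 = 24.5 mm per column.
6-column span = 6·24.5 = 147 mm.
Inner content = 147 − 2·4 = 139 mm.
2 columns + 1 gap: 2d + 1·4 = 139.
2d = 139 − 4 = 135, so d = 67.5 mm.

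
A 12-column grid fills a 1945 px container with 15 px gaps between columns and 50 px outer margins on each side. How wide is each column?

Subtract both margins: 1945 − 2·50 = 1845 px.
Subtracting 11 gaps of 15 leaves 1680 for 12 columns, so c = 140 px.

140 px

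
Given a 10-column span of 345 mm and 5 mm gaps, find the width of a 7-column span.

240 mm

10 columns + 9 gaps: 10c + 9·5 = 345.
10c = 345 − 45 = 300, so c = 30 mm.
7-column span = 7·30 + 6·5 = 240 mm.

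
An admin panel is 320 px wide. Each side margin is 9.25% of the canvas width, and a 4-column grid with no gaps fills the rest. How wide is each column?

65.2 px

Margins: 9.25% × 320 = 29.6 px each, so content = 320 − 59.2 = 260.8 px.
260.8 / 4 = 65.2 px per column.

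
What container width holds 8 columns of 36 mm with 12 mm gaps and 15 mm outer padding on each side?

402 mm

Container = 2·15 + 8·36 + 7·12 = 30 + 288 + 84 = 402 mm.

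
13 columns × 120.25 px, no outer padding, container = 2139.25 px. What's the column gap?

13 columns take 13·120.25 = 1563.25 px; remaining 576 splits into 12 column gaps.
g = 576 / 12 = 48 px.

48 px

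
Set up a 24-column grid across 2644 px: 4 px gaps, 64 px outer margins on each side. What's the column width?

Content width = 2644 − 2·64 = 2516 px.
2516 − 23·4 = 2424; ÷24 gives c = 101 px.

101 px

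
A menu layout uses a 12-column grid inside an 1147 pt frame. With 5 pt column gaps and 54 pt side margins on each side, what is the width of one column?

Content width = 1147 − 2·54 = 1039 pt.
12c + 11·5 = 1039 → 12c = 984 → c = 82 pt.

82 pt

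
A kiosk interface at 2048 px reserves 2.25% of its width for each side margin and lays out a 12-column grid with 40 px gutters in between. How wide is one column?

126.32 px

2048 × (1 − 2·2.25%) = 2048 × 95.5% = 1955.84 px for the columns.
12c + 11·40 = 1955.84 → 12c = 1515.84 → c = 126.32 px.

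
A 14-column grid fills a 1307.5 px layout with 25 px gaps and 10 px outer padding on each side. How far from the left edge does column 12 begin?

1041.25 px

Take off 20 px of margins, leaving 1287.5 px.
14 columns + 13 gaps: 14c + 13·25 = 1287.5.
14c = 1287.5 − 325 = 962.5, so c = 68.75 px.
Before column 12: the margin + 11 columns + 11 gaps.
Offset = 10 + 11·(68.75 + 25) = 10 + 1031.25 = 1041.25 px.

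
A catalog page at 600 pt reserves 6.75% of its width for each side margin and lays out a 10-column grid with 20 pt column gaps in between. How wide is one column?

Each margin = 6.75% of 600 = 40.5 pt; content = 600 − 2·40.5 = 519 pt.
519 − 9·20 = 339; ÷10 gives c = 33.9 pt.

33.9 pt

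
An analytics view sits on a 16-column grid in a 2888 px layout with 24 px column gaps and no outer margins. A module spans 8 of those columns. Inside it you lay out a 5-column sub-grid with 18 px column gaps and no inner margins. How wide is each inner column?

272 px

2888 − 15·24 = 2528; ÷16 gives c = 158 px.
Span of 8: 8·158 + 7·24 = 1264 + 168 = 1432 px.
5d + 4·18 = 1432 → 5d = 1360 → d = 272 px.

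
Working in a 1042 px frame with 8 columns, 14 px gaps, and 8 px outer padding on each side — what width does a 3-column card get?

Take off 16 px of margins, leaving 1026 px.
8 columns + 7 gaps: 8c + 7·14 = 1026.
8c = 1026 − 98 = 928, so c = 116 px.
3 columns plus 2 gaps: 348 + 28 = 376 px.

376 px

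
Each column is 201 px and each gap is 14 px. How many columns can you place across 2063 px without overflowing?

9 columns: 9·201 + 8·14 = 1921 px ≤ 2063.
10 columns: 2136 px > 2063. So 9.

9 columns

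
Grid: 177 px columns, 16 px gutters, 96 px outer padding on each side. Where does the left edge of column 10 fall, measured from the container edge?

1833 px

Before column 10: the margin + 9 columns + 9 gutters.
Offset = 96 + 9·(177 + 16) = 96 + 1737 = 1833 px.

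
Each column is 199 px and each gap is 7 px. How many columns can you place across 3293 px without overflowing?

16 columns

k columns need k·199 + (k−1)·7 = k·206 − 7.
k·206 − 7 ≤ 3293 → k ≤ 3300 / 206 ≈ 16.02, so k = 16.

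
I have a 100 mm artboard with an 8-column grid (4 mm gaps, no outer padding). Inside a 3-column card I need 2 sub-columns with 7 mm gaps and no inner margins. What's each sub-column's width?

14 mm

8c + 7·4 = 100 → 8c = 72 → c = 9 mm.
3 columns plus 2 gaps: 27 + 8 = 35 mm.
2 columns + 1 gap: 2d + 1·7 = 35.
2d = 35 − 7 = 28, so d = 14 mm.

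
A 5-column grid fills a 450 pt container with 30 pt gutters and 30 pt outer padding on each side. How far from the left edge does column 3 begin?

Take off 60 pt of margins, leaving 390 pt.
Subtracting 4 gutters of 30 leaves 270 for 5 columns, so c = 54 pt.
Before column 3: the margin + 2 columns + 2 gutters.
Offset = 30 + 2·(54 + 30) = 30 + 168 = 198 pt.

198 pt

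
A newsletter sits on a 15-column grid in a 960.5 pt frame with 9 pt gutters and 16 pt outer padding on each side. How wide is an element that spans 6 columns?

366 pt

Take off 32 pt of margins, leaving 928.5 pt.
Subtracting 14 gutters of 9 leaves 802.5 for 15 columns, so c = 53.5 pt.
Span of 6: 6·53.5 + 5·9 = 321 + 45 = 366 pt.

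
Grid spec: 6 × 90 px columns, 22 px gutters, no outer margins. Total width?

650 px

Total width: 6·90 + 5·22 = 650 px.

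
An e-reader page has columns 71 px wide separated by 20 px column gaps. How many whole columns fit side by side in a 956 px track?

10 columns

Each extra column adds 71 + 20 = 91 px.
(956 + 20) / 91 = 10.73, so 10 columns fit.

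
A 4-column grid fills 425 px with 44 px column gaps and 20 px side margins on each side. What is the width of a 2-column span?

170.5 px

Inside the margins: 425 − 40 = 385 px.
Subtracting 3 column gaps of 44 leaves 253 for 4 columns, so c = 63.25 px.
2 columns plus 1 column gap: 126.5 + 44 = 170.5 px.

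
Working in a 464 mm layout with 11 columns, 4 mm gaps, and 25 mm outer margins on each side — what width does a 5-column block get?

186 mm

Inside the margins: 464 − 50 = 414 mm.
Subtracting 10 gaps of 4 leaves 374 for 11 columns, so c = 34 mm.
5-column span = 5·34 + 4·4 = 186 mm.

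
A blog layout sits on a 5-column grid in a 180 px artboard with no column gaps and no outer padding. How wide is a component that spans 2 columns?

72 px

180 / 5 = 36 px per column.
With no column gaps, 2 columns span 2·36 = 72 px.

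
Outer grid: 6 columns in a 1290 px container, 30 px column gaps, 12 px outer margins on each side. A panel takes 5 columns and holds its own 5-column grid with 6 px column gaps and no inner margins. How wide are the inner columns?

Subtract both margins: 1290 − 2·12 = 1266 px.
Subtracting 5 column gaps of 30 leaves 1116 for 6 columns, so c = 186 px.
5-column span = 5·186 + 4·30 = 1050 px.
Subtracting 4 column gaps of 6 leaves 1026 for 5 columns, so d = 205.2 px.

205.2 px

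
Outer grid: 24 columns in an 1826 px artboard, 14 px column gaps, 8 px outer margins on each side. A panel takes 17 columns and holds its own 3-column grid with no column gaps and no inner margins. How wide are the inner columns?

426 px

Take off 16 px of margins, leaving 1810 px.
24c + 23·14 = 1810 → 24c = 1488 → c = 62 px.
Span of 17: 17·62 + 16·14 = 1054 + 224 = 1278 px.
3d = 1278 → d = 426 px.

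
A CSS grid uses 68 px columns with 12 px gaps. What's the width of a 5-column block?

388 px

5 columns plus 4 gaps: 340 + 48 = 388 px.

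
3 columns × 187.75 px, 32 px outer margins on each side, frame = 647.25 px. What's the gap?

10 px

Subtract both margins: 647.25 − 2·32 = 583.25 px.
3·187.75 + 2g = 583.25 → 2g = 20 → g = 10 px.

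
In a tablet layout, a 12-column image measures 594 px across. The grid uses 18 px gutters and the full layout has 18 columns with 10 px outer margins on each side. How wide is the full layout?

920 px

12 columns + 11 gutters: 12c + 11·18 = 594.
12c = 594 − 198 = 396, so c = 33 px.
Total width: 2·10 + 18·33 + 17·18 = 920 px.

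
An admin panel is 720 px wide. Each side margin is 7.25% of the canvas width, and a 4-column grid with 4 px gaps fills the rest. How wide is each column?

150.9 px

720 × (1 − 2·7.25%) = 720 × 85.5% = 615.6 px for the columns.
4 columns + 3 gaps: 4c + 3·4 = 615.6.
4c = 615.6 − 12 = 603.6, so c = 150.9 px.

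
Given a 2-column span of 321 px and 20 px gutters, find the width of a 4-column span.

662 px

2c + 1·20 = 321 → 2c = 301 → c = 150.5 px.
Span of 4: 4·150.5 + 3·20 = 602 + 60 = 662 px.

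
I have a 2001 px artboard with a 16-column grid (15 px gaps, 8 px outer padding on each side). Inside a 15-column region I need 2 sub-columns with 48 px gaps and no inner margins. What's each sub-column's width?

906 px

Take off 16 px of margins, leaving 1985 px.
16 columns + 15 gaps: 16c + 15·15 = 1985.
16c = 1985 − 225 = 1760, so c = 110 px.
15 columns plus 14 gaps: 1650 + 210 = 1860 px.
Subtracting 1 gap of 48 leaves 1812 for 2 columns, so d = 906 px.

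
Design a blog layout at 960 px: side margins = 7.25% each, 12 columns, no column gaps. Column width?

68.4 px

960 × (1 − 2·7.25%) = 960 × 85.5% = 820.8 px for the columns.
12c = 820.8 → c = 68.4 px.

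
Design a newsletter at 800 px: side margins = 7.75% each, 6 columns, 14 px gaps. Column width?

101 px

Each margin = 7.75% of 800 = 62 px; content = 800 − 2·62 = 676 px.
676 − 5·14 = 606; ÷6 gives c = 101 px.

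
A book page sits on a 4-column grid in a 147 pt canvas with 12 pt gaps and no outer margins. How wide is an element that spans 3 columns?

107.25 pt

147 − 3·12 = 111; ÷4 gives c = 27.75 pt.
3-column span = 3·27.75 + 2·12 = 107.25 pt.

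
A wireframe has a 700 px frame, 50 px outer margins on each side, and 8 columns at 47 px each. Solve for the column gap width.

32 px

Inside the margins: 700 − 100 = 600 px.
8 columns take 8·47 = 376 px; remaining 224 splits into 7 column gaps.
g = 224 / 7 = 32 px.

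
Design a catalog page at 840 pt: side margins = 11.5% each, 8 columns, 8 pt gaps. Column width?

Margins: 11.5% × 840 = 96.6 pt each, so content = 840 − 193.2 = 646.8 pt.
8 columns + 7 gaps: 8c + 7·8 = 646.8.
8c = 646.8 − 56 = 590.8, so c = 73.85 pt.

73.85 pt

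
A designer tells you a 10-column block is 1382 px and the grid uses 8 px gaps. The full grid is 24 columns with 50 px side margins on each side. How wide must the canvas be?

10 columns + 9 gaps: 10c + 9·8 = 1382.
10c = 1382 − 72 = 1310, so c = 131 px.
Adding margins, columns and gutters: 100 + 3144 + 184 = 3428 px.

3428 px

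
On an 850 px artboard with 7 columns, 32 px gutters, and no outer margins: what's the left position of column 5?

7c + 6·32 = 850 → 7c = 658 → c = 94 px.
Before column 5: 4 columns + 4 gutters.
Offset = 4·(94 + 32) = 4·126 = 504 px.

504 px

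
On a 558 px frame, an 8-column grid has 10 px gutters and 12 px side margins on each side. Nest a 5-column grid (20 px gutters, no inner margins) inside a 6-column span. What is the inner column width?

Take off 24 px of margins, leaving 534 px.
Subtracting 7 gutters of 10 leaves 464 for 8 columns, so c = 58 px.
Span of 6: 6·58 + 5·10 = 348 + 50 = 398 px.
5 columns + 4 gutters: 5d + 4·20 = 398.
5d = 398 − 80 = 318, so d = 63.6 px.

63.6 px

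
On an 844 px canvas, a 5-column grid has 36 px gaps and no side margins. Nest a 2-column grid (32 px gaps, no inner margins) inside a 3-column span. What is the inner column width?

230 px

5 columns + 4 gaps: 5c + 4·36 = 844.
5c = 844 − 144 = 700, so c = 140 px.
Span of 3: 3·140 + 2·36 = 420 + 72 = 492 px.
492 − 1·32 = 460; ÷2 gives d = 230 px.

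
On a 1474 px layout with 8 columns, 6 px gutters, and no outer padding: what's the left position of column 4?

555 px

1474 − 7·6 = 1432; ÷8 gives c = 179 px.
No margin, so column 4 starts at 3·(column + gutter) = 3·185 = 555 px.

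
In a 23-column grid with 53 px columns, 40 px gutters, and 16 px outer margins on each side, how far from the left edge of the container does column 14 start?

Each column+gutter stride is 93 px; 13 of them past the 16 px margin is 16 + 1209 = 1225 px.

1225 px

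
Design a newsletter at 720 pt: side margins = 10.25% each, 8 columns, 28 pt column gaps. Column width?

Margins: 10.25% × 720 = 73.8 pt each, so content = 720 − 147.6 = 572.4 pt.
8c + 7·28 = 572.4 → 8c = 376.4 → c = 47.05 pt.

47.05 pt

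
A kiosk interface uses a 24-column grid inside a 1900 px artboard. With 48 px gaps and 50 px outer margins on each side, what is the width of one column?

Inside the margins: 1900 − 100 = 1800 px.
24c + 23·48 = 1800 → 24c = 696 → c = 29 px.

29 px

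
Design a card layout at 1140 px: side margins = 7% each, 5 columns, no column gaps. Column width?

Each margin = 7% of 1140 = 79.8 px; content = 1140 − 2·79.8 = 980.4 px.
5c = 980.4 → c = 196.08 px.

196.08 px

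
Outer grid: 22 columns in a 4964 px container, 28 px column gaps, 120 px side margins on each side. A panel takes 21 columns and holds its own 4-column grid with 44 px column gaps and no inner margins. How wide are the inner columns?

Outer content = 4964 − 2·120 = 4724 px.
4724 − 21·28 = 4136; ÷22 gives c = 188 px.
21-column span = 21·188 + 20·28 = 4508 px.
4d + 3·44 = 4508 → 4d = 4376 → d = 1094 px.

1094 px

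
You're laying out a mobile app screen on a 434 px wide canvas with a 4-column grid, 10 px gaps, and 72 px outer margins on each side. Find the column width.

Take off 144 px of margins, leaving 290 px.
Subtracting 3 gaps of 10 leaves 260 for 4 columns, so c = 65 px.

65 px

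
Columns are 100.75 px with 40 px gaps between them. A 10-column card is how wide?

10 columns plus 9 gaps: 1007.5 + 360 = 1367.5 px.

1367.5 px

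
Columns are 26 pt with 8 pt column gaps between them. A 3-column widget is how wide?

3 columns plus 2 column gaps: 78 + 16 = 94 pt.

94 pt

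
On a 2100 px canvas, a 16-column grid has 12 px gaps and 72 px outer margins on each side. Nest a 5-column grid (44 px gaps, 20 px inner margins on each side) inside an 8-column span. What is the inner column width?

Inside the margins: 2100 − 144 = 1956 px.
16 columns + 15 gaps: 16c + 15·12 = 1956.
16c = 1956 − 180 = 1776, so c = 111 px.
Span of 8: 8·111 + 7·12 = 888 + 84 = 972 px.
Inner content = 972 − 2·20 = 932 px.
5 columns + 4 gaps: 5d + 4·44 = 932.
5d = 932 − 176 = 756, so d = 151.2 px.

151.2 px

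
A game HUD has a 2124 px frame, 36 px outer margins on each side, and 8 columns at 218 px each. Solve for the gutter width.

44 px

Take off 72 px of margins, leaving 2052 px.
8 columns take 8·218 = 1744 px; remaining 308 splits into 7 gutters.
g = 308 / 7 = 44 px.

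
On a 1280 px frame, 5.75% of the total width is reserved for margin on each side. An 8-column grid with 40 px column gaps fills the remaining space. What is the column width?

106.6 px

Each margin = 5.75% of 1280 = 73.6 px; content = 1280 − 2·73.6 = 1132.8 px.
1132.8 − 7·40 = 852.8; ÷8 gives c = 106.6 px.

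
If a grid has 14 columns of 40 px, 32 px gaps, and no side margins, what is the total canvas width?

Total width: 14·40 + 13·32 = 976 px.

976 px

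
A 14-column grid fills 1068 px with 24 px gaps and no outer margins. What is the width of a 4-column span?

288 px

14 columns + 13 gaps: 14c + 13·24 = 1068.
14c = 1068 − 312 = 756, so c = 54 px.
Span of 4: 4·54 + 3·24 = 216 + 72 = 288 px.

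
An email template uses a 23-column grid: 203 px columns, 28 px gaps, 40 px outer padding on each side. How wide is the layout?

Adding margins, columns and gutters: 80 + 4669 + 616 = 5365 px.

5365 px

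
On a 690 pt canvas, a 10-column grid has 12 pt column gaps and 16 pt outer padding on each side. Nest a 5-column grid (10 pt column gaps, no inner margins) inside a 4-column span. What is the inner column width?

Outer content = 690 − 2·16 = 658 pt.
10 columns + 9 column gaps: 10c + 9·12 = 658.
10c = 658 − 108 = 550, so c = 55 pt.
4-column span = 4·55 + 3·12 = 256 pt.
256 − 4·10 = 216; ÷5 gives d = 43.2 pt.

43.2 pt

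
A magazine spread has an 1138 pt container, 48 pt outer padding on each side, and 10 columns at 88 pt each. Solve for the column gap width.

18 pt

Content width = 1138 − 2·48 = 1042 pt.
10·88 + 9g = 1042 → 9g = 162 → g = 18 pt.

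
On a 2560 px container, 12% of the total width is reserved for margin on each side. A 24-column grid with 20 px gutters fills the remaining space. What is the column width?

Each margin = 12% of 2560 = 307.2 px; content = 2560 − 2·307.2 = 1945.6 px.
1945.6 − 23·20 = 1485.6; ÷24 gives c = 61.9 px.

61.9 px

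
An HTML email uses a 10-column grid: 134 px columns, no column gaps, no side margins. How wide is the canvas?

Canvas = 10·134 = 1340 = 1340 px.

1340 px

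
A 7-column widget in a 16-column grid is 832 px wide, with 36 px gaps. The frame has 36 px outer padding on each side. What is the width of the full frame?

2020 px

Subtracting 6 gaps of 36 leaves 616 for 7 columns, so c = 88 px.
Frame = 2·36 + 16·88 + 15·36 = 72 + 1408 + 540 = 2020 px.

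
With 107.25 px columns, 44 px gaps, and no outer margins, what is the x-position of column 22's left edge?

Before column 22: 21 columns + 21 gaps.
Offset = 21·(107.25 + 44) = 21·151.25 = 3176.25 px.

3176.25 px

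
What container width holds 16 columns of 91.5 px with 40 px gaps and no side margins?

Total width: 16·91.5 + 15·40 = 2064 px.

2064 px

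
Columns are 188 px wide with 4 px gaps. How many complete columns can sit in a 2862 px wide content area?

14 columns: 14·188 + 13·4 = 2684 px ≤ 2862.
15 columns: 2876 px > 2862. So 14.

14 columns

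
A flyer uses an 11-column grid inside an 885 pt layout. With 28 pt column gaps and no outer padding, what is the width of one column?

11 columns + 10 column gaps: 11c + 10·28 = 885.
11c = 885 − 280 = 605, so c = 55 pt.

55 pt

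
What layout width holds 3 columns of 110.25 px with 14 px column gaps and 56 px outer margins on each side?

Layout = 2·56 + 3·110.25 + 2·14 = 112 + 330.75 + 28 = 470.75 px.

470.75 px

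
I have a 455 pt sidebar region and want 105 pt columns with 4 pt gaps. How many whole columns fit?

Each extra column adds 105 + 4 = 109 pt.
(455 + 4) / 109 = 4.21, so 4 columns fit.

4 columns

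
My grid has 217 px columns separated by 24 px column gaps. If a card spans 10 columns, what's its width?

Span of 10: 10·217 + 9·24 = 2170 + 216 = 2386 px.

2386 px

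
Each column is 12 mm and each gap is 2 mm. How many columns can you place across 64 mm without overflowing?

Each extra column adds 12 + 2 = 14 mm.
(64 + 2) / 14 = 4.71, so 4 columns fit.

4 columns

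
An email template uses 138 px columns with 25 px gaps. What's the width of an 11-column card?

1768 px

11 columns plus 10 gaps: 1518 + 250 = 1768 px.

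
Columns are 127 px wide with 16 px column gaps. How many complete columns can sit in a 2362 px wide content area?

16 columns

Each extra column adds 127 + 16 = 143 px.
(2362 + 16) / 143 = 16.63, so 16 columns fit.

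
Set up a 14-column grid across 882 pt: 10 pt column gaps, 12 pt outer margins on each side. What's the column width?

Take off 24 pt of margins, leaving 858 pt.
858 − 13·10 = 728; ÷14 gives c = 52 pt.

52 pt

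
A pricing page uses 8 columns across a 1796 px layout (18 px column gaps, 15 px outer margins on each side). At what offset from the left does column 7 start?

Subtract both margins: 1796 − 2·15 = 1766 px.
8c + 7·18 = 1766 → 8c = 1640 → c = 205 px.
Column 7 starts at margin + 6·(column + gutter) = 15 + 6·223 = 1353 px.

1353 px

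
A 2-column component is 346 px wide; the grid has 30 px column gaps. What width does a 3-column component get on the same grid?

346 − 1·30 = 316; ÷2 gives c = 158 px.
3-column span = 3·158 + 2·30 = 534 px.

534 px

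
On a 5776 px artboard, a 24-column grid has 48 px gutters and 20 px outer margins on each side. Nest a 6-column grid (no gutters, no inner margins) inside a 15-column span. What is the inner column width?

594.5 px

Inside the margins: 5776 − 40 = 5736 px.
5736 − 23·48 = 4632; ÷24 gives c = 193 px.
Span of 15: 15·193 + 14·48 = 2895 + 672 = 3567 px.
3567 / 6 = 594.5 px per column.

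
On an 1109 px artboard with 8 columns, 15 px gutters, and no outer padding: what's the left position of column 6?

Subtracting 7 gutters of 15 leaves 1004 for 8 columns, so c = 125.5 px.
No margin, so column 6 starts at 5·(column + gutter) = 5·140.5 = 702.5 px.

702.5 px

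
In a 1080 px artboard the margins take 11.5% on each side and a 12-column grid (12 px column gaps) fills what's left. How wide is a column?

Each margin = 11.5% of 1080 = 124.2 px; content = 1080 − 2·124.2 = 831.6 px.
831.6 − 11·12 = 699.6; ÷12 gives c = 58.3 px.

58.3 px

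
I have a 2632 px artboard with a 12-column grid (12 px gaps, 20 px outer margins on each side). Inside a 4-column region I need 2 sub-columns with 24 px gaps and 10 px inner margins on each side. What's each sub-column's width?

Subtract both margins: 2632 − 2·20 = 2592 px.
12c + 11·12 = 2592 → 12c = 2460 → c = 205 px.
4-column span = 4·205 + 3·12 = 856 px.
Inner content = 856 − 2·10 = 836 px.
2d + 1·24 = 836 → 2d = 812 → d = 406 px.

406 px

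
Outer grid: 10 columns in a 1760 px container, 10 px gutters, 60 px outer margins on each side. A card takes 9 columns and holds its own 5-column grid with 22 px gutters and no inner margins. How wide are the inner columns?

Inside the margins: 1760 − 120 = 1640 px.
1640 − 9·10 = 1550; ÷10 gives c = 155 px.
Span of 9: 9·155 + 8·10 = 1395 + 80 = 1475 px.
5d + 4·22 = 1475 → 5d = 1387 → d = 277.4 px.

277.4 px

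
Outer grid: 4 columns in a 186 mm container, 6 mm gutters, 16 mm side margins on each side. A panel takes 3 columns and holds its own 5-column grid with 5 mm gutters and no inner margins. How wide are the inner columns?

Subtract both margins: 186 − 2·16 = 154 mm.
Subtracting 3 gutters of 6 leaves 136 for 4 columns, so c = 34 mm.
3 columns plus 2 gutters: 102 + 12 = 114 mm.
114 − 4·5 = 94; ÷5 gives d = 18.8 mm.

18.8 mm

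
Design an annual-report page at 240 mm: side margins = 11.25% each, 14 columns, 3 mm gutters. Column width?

10.5 mm

Each margin = 11.25% of 240 = 27 mm; content = 240 − 2·27 = 186 mm.
14c + 13·3 = 186 → 14c = 147 → c = 10.5 mm.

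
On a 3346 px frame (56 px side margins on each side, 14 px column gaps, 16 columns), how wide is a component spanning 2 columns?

Subtract both margins: 3346 − 2·56 = 3234 px.
3234 − 15·14 = 3024; ÷16 gives c = 189 px.
Span of 2: 2·189 + 1·14 = 378 + 14 = 392 px.

392 px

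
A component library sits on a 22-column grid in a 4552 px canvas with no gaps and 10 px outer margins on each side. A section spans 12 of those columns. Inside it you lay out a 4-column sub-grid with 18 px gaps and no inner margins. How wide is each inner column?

604.5 px

Take off 20 px of margins, leaving 4532 px.
With no gaps, each column is 4532/22 = 206 px.
12-column span = 12·206 = 2472 px.
4 columns + 3 gaps: 4d + 3·18 = 2472.
4d = 2472 − 54 = 2418, so d = 604.5 px.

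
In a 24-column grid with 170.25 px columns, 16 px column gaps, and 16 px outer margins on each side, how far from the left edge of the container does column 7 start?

1133.5 px

Before column 7: the margin + 6 columns + 6 column gaps.
Offset = 16 + 6·(170.25 + 16) = 16 + 1117.5 = 1133.5 px.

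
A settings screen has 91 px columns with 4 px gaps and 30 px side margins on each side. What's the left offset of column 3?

220 px

Column 3 starts at margin + 2·(column + gutter) = 30 + 2·95 = 220 px.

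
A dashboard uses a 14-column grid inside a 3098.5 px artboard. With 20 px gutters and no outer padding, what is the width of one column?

Subtracting 13 gutters of 20 leaves 2838.5 for 14 columns, so c = 202.75 px.

202.75 px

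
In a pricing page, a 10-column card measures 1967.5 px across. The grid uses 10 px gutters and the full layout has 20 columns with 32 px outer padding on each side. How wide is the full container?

4009 px

Subtracting 9 gutters of 10 leaves 1877.5 for 10 columns, so c = 187.75 px.
Total width: 2·32 + 20·187.75 + 19·10 = 4009 px.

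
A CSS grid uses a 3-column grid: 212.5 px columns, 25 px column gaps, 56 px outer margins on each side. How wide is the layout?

799.5 px

Adding margins, columns and gutters: 112 + 637.5 + 50 = 799.5 px.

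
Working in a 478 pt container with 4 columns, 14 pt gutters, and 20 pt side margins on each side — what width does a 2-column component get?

Inside the margins: 478 − 40 = 438 pt.
4 columns + 3 gutters: 4c + 3·14 = 438.
4c = 438 − 42 = 396, so c = 99 pt.
Span of 2: 2·99 + 1·14 = 198 + 14 = 212 pt.

212 pt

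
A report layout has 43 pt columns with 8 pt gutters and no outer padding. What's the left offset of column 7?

Before column 7: 6 columns + 6 gutters.
Offset = 6·(43 + 8) = 6·51 = 306 pt.

306 pt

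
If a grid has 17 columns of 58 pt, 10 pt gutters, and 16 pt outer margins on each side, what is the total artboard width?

1178 pt

Adding margins, columns and gutters: 32 + 986 + 160 = 1178 pt.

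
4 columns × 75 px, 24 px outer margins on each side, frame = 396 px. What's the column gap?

Content width = 396 − 2·24 = 348 px.
4·75 + 3g = 348 → 3g = 48 → g = 16 px.

16 px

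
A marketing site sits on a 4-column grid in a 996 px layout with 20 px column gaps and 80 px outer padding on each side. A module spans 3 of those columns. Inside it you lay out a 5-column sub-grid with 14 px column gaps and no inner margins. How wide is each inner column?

113.2 px

Outer content = 996 − 2·80 = 836 px.
4 columns + 3 column gaps: 4c + 3·20 = 836.
4c = 836 − 60 = 776, so c = 194 px.
3 columns plus 2 column gaps: 582 + 40 = 622 px.
5d + 4·14 = 622 → 5d = 566 → d = 113.2 px.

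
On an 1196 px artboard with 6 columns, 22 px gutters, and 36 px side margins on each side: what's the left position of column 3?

Content = 1196 − 2·36 = 1124 px.
6c + 5·22 = 1124 → 6c = 1014 → c = 169 px.
Before column 3: the margin + 2 columns + 2 gutters.
Offset = 36 + 2·(169 + 22) = 36 + 382 = 418 px.

418 px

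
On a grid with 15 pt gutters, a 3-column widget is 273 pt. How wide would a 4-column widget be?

369 pt

Subtracting 2 gutters of 15 leaves 243 for 3 columns, so c = 81 pt.
4-column span = 4·81 + 3·15 = 369 pt.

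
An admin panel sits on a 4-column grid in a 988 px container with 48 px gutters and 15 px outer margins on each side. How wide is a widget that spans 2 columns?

455 px

Take off 30 px of margins, leaving 958 px.
4 columns + 3 gutters: 4c + 3·48 = 958.
4c = 958 − 144 = 814, so c = 203.5 px.
2-column span = 2·203.5 + 1·48 = 455 px.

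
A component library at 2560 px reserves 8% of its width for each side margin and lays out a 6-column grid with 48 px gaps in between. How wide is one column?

Each margin = 8% of 2560 = 204.8 px; content = 2560 − 2·204.8 = 2150.4 px.
6c + 5·48 = 2150.4 → 6c = 1910.4 → c = 318.4 px.

318.4 px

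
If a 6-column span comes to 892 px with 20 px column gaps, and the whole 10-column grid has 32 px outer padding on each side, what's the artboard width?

892 − 5·20 = 792; ÷6 gives c = 132 px.
Artboard = 2·32 + 10·132 + 9·20 = 64 + 1320 + 180 = 1564 px.

1564 px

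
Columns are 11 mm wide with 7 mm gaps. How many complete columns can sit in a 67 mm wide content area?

4 columns

4 columns: 4·11 + 3·7 = 65 mm ≤ 67.
5 columns: 83 mm > 67. So 4.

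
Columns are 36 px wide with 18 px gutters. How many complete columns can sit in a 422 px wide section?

8 columns

k columns need k·36 + (k−1)·18 = k·54 − 18.
k·54 − 18 ≤ 422 → k ≤ 440 / 54 ≈ 8.15, so k = 8.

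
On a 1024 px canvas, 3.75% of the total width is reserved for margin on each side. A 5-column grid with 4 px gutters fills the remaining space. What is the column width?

Each margin = 3.75% of 1024 = 38.4 px; content = 1024 − 2·38.4 = 947.2 px.
5 columns + 4 gutters: 5c + 4·4 = 947.2.
5c = 947.2 − 16 = 931.2, so c = 186.24 px.

186.24 px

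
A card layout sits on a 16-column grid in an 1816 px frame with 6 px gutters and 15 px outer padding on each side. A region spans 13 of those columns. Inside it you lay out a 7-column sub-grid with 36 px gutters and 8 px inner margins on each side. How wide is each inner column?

174 px

Take off 30 px of margins, leaving 1786 px.
16 columns + 15 gutters: 16c + 15·6 = 1786.
16c = 1786 − 90 = 1696, so c = 106 px.
Span of 13: 13·106 + 12·6 = 1378 + 72 = 1450 px.
Inner content = 1450 − 2·8 = 1434 px.
7d + 6·36 = 1434 → 7d = 1218 → d = 174 px.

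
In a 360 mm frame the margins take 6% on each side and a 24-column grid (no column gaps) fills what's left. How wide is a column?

13.2 mm

Each margin = 6% of 360 = 21.6 mm; content = 360 − 2·21.6 = 316.8 mm.
316.8 / 24 = 13.2 mm per column.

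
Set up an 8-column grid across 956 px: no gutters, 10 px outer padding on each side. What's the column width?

117 px

Inside the margins: 956 − 20 = 936 px.
8c = 936 → c = 117 px.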